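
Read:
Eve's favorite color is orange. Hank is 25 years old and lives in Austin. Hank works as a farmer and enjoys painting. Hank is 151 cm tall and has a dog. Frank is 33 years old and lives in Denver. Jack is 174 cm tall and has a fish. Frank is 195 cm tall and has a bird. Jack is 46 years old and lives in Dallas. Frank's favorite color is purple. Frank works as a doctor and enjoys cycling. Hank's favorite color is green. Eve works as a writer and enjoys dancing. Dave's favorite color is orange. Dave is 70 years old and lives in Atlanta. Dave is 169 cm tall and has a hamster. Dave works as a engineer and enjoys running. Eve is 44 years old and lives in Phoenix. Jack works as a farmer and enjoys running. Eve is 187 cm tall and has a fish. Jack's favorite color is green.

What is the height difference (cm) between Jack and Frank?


|174 - 195| = 21

21


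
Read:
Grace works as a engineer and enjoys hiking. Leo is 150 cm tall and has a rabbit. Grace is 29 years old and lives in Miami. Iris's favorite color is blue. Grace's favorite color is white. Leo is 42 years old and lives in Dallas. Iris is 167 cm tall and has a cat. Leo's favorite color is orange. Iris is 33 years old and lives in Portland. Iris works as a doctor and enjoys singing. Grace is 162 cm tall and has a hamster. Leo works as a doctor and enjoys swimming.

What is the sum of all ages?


29+42+33 = 104

104


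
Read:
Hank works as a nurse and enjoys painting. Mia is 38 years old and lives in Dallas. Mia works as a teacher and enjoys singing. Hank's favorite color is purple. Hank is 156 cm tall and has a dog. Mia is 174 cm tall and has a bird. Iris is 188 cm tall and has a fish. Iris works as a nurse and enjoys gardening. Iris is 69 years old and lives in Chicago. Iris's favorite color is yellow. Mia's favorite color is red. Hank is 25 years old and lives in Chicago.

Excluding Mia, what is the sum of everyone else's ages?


Sum (excluding Mia): 94

94


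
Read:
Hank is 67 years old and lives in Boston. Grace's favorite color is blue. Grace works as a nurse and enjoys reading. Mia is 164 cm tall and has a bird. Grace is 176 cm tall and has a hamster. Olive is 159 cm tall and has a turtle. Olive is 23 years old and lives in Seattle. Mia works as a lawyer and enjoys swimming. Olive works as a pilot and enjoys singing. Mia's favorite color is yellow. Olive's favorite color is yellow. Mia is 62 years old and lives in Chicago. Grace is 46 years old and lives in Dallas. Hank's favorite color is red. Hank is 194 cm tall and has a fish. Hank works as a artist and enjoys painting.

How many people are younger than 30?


Filter: 1

1


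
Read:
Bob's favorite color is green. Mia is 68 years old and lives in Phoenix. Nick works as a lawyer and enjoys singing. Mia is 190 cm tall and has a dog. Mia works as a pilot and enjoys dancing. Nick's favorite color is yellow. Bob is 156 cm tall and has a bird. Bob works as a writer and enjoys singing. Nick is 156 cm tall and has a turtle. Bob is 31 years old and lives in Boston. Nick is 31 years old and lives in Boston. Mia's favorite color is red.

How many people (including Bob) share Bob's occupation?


Bob is a writer. Count = 1

1


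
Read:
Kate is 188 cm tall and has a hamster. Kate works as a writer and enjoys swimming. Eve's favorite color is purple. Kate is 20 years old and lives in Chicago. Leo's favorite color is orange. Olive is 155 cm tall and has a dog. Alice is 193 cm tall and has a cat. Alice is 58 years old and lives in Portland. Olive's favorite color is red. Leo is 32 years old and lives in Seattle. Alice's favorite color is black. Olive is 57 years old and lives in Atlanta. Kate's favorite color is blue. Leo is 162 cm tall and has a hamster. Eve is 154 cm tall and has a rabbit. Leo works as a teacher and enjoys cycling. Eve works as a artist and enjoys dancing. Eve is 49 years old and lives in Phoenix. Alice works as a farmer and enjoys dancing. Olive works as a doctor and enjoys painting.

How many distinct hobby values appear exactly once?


Unique hobby values: 3

3


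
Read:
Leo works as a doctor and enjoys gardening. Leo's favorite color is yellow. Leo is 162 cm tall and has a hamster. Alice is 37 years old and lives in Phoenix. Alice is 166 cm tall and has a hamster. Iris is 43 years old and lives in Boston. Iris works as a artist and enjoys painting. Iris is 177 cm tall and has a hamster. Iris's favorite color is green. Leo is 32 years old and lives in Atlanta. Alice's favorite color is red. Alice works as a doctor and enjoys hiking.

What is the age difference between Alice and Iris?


|37 - 43| = 6

6


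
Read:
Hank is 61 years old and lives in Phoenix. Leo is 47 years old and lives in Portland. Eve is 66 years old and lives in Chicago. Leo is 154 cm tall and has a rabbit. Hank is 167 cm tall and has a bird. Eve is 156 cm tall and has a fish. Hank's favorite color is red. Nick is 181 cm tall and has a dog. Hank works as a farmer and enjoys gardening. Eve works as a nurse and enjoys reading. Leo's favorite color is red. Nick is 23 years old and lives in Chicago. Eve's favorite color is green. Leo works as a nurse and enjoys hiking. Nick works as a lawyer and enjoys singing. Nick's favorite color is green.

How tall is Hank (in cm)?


Hank is 167 cm tall

167


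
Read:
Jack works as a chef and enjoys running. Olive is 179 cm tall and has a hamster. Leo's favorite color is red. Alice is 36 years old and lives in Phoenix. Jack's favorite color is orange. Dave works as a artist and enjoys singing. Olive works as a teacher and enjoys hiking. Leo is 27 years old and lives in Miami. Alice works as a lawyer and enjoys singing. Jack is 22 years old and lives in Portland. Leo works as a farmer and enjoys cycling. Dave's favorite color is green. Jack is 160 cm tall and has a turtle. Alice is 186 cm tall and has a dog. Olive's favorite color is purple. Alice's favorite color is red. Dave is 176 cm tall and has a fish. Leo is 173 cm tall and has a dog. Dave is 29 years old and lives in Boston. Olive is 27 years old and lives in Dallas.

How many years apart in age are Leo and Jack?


27 vs 22, diff = 5

5


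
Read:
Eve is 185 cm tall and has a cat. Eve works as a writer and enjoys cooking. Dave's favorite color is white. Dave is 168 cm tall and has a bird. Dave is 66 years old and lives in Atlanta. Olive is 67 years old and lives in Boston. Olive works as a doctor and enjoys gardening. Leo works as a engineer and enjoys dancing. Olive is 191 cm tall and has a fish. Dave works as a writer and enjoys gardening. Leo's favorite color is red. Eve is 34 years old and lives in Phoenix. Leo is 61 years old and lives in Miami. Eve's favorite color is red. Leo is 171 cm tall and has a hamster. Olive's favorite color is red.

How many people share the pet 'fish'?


Count: 1

1


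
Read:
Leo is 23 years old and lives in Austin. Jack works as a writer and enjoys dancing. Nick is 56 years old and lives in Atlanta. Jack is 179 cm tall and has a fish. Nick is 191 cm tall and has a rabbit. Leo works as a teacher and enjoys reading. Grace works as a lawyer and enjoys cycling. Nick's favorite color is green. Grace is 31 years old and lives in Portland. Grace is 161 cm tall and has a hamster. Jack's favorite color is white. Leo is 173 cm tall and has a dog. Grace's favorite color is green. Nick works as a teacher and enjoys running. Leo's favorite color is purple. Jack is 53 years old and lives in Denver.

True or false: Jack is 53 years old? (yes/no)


Jack is actually 53. yes

yes


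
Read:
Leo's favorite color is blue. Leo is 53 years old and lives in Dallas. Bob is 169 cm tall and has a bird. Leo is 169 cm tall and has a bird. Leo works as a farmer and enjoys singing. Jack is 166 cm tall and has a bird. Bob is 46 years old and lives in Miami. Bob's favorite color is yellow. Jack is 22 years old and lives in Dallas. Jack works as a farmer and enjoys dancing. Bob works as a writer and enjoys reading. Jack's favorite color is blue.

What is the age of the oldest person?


Oldest: Leo at 53

53


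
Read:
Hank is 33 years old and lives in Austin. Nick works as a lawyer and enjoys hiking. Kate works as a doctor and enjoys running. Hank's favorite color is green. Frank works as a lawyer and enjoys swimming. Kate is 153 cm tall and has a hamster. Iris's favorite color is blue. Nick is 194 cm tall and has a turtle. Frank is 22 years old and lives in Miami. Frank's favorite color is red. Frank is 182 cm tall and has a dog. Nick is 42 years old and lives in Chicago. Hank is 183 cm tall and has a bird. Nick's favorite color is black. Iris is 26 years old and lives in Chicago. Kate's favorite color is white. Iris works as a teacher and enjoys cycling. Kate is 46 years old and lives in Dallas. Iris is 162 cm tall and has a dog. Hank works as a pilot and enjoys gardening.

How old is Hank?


Hank is 33 years old

33


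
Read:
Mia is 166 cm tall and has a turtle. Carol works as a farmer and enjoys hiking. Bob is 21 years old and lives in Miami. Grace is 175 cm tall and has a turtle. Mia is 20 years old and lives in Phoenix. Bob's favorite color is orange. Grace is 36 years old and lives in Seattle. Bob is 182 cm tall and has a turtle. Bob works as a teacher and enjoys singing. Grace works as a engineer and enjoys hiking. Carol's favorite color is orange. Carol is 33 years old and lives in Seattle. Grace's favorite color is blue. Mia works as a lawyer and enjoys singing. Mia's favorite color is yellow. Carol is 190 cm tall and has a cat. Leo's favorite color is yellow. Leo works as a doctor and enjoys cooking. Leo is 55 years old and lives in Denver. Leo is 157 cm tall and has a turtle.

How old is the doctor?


The doctor is Leo, age 55

55


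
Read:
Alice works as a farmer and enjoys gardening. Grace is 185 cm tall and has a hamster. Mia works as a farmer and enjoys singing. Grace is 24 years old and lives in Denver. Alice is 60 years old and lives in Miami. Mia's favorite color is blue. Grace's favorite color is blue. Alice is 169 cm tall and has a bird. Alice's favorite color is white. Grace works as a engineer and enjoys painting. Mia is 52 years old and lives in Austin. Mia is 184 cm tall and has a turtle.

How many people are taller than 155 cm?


Taller than 155: 3

3


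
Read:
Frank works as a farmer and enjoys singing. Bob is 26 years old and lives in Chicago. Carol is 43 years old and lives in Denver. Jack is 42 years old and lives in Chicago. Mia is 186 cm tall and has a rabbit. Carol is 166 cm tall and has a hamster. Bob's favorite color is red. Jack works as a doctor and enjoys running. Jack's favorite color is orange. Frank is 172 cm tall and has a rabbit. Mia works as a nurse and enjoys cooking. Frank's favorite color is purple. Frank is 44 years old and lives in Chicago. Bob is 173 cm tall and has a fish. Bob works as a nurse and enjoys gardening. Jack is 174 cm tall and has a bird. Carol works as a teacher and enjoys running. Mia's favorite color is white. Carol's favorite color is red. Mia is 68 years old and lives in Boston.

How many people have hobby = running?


Count: 2

2


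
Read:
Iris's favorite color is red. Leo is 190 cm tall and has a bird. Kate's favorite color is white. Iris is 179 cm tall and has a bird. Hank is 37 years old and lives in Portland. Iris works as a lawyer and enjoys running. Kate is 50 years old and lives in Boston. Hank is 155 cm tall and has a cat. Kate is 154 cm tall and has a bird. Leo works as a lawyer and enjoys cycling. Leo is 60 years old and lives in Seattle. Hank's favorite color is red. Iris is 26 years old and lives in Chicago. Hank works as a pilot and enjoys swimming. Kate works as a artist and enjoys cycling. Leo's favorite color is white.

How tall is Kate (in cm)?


Kate is 154 cm tall

154


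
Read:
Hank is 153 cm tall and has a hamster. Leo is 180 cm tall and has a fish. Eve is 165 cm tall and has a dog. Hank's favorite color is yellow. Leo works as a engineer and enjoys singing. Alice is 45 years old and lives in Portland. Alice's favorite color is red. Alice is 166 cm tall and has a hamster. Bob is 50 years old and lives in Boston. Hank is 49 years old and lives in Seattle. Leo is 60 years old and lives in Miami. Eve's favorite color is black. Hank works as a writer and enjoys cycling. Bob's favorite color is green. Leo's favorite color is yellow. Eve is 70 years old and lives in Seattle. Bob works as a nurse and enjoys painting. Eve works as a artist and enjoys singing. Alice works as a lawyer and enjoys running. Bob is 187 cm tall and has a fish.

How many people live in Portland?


Count in Portland: 1

1


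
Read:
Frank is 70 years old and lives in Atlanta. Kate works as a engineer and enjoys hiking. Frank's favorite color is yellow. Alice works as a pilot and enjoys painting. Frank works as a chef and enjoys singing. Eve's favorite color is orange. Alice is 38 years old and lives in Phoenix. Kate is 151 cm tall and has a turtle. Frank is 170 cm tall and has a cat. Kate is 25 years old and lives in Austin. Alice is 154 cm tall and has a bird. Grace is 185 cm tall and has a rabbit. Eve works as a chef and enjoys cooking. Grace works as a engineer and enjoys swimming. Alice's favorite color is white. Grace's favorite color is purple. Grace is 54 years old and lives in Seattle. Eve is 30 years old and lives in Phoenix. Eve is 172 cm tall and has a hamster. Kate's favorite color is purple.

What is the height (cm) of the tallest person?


Tallest: Grace at 185 cm

185


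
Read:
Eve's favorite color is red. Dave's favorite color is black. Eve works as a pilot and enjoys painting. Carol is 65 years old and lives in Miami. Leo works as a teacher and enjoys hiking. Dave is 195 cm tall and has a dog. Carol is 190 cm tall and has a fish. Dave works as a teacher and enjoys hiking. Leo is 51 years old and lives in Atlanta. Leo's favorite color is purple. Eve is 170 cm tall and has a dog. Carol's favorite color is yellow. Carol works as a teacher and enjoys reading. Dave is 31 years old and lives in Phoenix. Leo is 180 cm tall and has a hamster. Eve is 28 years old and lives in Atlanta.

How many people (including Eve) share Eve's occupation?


Eve is a pilot. Count = 1

1


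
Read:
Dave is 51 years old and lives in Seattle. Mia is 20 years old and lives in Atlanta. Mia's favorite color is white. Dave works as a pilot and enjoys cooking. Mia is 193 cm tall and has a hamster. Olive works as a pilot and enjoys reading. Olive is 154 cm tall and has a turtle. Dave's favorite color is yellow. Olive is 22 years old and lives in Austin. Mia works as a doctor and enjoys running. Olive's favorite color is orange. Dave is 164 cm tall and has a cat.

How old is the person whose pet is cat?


Person with pet=cat is Dave, age 51

51


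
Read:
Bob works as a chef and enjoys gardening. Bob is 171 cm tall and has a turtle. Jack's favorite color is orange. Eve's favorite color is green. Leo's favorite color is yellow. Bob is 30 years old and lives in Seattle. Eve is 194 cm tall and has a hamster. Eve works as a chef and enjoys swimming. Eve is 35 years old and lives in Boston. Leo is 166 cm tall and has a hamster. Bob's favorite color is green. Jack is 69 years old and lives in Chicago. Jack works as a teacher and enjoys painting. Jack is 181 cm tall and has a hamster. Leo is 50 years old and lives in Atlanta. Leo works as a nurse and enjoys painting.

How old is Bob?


Bob is 30 years old

30


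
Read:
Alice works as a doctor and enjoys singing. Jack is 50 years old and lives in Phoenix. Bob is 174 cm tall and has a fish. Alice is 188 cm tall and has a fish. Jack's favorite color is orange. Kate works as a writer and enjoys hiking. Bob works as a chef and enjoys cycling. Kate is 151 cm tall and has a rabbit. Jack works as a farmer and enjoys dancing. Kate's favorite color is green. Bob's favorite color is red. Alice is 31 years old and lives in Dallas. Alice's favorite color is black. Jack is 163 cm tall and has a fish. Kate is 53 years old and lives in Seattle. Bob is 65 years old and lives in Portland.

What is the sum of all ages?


65+53+31+50 = 199

199


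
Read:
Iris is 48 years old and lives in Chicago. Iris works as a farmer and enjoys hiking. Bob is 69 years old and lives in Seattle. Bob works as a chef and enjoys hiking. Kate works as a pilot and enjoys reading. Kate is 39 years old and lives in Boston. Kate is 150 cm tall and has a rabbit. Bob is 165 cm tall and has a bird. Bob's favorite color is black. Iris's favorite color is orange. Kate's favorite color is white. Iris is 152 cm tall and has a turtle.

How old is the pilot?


The pilot is Kate, age 39

39


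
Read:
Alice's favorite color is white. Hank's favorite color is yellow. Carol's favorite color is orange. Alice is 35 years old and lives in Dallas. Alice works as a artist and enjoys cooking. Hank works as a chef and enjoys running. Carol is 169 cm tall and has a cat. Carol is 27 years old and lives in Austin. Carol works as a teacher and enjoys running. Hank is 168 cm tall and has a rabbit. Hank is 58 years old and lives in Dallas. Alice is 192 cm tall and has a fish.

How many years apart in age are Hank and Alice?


58 vs 35, diff = 23

23


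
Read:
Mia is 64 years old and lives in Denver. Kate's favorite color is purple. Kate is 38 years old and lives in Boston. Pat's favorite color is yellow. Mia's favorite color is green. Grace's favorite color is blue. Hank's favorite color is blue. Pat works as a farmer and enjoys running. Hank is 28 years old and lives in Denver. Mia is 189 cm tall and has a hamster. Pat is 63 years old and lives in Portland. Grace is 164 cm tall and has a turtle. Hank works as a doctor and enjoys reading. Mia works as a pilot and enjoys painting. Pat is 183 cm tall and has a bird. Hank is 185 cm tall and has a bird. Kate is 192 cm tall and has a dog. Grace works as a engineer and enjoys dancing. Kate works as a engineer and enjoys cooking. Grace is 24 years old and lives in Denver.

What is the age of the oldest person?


Oldest: Mia at 64

64


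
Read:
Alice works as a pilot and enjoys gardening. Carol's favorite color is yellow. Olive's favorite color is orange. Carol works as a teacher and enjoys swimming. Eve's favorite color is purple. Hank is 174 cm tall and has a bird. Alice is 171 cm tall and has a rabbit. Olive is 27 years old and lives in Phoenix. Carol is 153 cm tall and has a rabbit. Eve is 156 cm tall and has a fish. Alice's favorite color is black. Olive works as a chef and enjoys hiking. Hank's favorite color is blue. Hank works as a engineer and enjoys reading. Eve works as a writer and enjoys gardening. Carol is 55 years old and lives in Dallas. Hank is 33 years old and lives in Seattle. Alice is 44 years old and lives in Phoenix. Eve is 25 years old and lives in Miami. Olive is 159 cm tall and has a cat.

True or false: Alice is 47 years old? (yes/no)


Alice is actually 44. no

no


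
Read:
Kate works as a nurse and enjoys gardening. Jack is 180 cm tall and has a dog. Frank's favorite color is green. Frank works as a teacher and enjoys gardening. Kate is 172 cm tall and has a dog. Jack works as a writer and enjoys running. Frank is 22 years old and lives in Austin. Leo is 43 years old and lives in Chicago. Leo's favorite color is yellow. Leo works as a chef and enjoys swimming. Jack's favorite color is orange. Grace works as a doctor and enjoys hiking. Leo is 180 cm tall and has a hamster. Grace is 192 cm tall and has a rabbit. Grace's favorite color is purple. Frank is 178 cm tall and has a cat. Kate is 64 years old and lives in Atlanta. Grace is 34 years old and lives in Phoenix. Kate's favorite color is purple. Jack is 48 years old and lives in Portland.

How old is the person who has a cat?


Person with cat is Frank, age 22

22


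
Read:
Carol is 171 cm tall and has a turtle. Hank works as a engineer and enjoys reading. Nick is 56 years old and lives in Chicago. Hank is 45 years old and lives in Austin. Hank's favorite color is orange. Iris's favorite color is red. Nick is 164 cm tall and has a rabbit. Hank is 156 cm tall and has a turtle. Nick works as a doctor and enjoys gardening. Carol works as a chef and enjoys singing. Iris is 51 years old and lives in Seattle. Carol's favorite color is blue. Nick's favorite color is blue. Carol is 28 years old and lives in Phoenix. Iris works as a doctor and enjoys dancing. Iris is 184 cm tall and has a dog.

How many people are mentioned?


People: Iris, Nick, Hank, Carol. Count = 4

4


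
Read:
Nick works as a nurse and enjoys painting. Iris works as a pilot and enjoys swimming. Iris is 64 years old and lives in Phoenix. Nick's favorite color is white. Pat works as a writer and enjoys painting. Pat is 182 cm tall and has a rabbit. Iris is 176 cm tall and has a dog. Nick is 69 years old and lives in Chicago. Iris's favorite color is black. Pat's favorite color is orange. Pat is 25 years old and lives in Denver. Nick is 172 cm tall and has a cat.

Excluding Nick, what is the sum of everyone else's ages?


Sum (excluding Nick): 89

89


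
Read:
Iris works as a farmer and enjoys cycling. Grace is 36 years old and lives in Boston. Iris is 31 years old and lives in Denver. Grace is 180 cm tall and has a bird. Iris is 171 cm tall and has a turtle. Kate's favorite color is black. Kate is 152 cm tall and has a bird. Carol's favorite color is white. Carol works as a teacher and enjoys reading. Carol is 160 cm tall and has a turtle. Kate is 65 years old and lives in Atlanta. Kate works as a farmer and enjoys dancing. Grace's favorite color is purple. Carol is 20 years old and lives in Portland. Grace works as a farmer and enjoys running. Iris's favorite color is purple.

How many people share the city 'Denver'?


Count: 1

1


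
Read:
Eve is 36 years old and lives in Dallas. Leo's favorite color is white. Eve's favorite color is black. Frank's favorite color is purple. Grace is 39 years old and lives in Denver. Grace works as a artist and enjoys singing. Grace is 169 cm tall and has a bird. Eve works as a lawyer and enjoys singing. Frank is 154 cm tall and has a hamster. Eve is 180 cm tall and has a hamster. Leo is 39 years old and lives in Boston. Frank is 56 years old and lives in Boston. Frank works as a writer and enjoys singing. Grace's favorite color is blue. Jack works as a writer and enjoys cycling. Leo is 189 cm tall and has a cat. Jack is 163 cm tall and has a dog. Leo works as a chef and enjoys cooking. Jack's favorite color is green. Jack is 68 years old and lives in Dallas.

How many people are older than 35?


Filter: 5

5


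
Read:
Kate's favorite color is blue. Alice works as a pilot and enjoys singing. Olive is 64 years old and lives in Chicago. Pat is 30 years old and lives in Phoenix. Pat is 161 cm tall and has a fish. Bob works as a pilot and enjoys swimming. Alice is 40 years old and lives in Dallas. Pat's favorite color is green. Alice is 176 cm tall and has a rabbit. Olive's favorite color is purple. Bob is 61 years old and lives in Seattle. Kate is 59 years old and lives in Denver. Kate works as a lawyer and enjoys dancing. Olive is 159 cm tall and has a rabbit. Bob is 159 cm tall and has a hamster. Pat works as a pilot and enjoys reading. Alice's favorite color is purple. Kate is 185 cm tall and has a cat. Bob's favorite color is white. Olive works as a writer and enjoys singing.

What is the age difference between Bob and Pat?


|61 - 30| = 31

31


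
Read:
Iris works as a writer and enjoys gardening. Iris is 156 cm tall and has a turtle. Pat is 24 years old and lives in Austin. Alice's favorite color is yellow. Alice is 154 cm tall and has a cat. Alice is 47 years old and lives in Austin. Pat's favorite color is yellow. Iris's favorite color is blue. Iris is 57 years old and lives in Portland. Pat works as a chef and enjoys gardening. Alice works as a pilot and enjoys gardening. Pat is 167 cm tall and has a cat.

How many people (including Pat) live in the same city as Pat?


Pat lives in Austin. Count = 2

2


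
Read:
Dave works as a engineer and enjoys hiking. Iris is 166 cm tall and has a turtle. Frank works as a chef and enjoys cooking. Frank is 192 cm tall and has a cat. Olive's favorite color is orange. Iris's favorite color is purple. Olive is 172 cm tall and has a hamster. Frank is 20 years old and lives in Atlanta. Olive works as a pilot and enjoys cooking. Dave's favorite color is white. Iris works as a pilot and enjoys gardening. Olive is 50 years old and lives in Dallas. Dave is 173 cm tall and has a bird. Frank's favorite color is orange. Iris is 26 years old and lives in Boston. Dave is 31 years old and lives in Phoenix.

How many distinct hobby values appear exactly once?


Unique hobby values: 2

2


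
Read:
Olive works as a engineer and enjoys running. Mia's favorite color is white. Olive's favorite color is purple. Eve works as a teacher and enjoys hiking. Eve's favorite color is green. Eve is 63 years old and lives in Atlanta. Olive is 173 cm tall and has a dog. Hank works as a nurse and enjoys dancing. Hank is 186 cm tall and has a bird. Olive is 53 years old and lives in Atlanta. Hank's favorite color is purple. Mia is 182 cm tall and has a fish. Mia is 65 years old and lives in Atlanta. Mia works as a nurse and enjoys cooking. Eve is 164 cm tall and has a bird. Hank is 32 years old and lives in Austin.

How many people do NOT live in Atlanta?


Not in Atlanta: 1

1


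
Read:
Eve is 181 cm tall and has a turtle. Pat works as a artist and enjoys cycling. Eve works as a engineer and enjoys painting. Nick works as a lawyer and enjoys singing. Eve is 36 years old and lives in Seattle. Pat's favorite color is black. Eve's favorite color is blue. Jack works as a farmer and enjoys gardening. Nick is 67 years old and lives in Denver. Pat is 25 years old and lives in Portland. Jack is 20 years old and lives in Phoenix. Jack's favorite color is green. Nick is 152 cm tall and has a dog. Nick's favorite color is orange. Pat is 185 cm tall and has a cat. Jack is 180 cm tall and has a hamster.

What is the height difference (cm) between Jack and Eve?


|180 - 181| = 1

1


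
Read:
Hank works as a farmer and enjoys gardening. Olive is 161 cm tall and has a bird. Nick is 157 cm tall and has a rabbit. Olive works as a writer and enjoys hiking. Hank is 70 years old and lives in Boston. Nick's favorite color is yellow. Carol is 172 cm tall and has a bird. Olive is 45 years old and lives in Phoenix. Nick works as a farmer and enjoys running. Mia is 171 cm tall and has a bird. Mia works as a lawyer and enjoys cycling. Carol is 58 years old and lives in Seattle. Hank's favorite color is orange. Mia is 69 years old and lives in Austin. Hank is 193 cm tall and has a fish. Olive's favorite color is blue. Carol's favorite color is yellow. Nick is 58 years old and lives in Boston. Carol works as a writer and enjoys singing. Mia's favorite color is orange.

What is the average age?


Sum=300, n=5, avg=60

60


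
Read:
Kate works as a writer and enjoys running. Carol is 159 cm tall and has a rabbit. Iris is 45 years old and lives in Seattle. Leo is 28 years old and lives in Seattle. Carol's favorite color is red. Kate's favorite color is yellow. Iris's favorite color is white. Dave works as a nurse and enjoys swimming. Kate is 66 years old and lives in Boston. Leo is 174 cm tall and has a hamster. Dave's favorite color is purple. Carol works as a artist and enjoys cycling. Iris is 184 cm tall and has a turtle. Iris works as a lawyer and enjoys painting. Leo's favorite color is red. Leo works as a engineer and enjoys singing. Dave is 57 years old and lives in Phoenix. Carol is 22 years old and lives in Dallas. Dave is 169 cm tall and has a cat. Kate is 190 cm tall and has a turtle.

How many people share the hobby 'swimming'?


Count: 1

1


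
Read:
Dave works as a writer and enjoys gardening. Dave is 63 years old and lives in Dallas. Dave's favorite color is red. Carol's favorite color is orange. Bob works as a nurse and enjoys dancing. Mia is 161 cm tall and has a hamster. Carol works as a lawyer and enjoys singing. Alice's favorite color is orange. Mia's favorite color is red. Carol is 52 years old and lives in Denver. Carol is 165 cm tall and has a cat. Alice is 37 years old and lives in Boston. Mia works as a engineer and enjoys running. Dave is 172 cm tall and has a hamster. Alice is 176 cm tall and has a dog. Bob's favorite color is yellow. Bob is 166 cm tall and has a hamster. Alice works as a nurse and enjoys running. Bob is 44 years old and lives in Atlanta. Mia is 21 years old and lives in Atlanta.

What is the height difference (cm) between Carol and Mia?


|165 - 161| = 4

4


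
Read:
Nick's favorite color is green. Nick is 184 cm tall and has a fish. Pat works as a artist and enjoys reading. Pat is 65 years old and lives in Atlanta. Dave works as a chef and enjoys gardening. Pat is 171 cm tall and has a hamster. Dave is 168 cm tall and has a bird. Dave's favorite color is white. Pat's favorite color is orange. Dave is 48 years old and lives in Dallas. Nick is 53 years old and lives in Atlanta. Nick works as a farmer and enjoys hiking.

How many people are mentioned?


People: Nick, Pat, Dave. Count = 3

3


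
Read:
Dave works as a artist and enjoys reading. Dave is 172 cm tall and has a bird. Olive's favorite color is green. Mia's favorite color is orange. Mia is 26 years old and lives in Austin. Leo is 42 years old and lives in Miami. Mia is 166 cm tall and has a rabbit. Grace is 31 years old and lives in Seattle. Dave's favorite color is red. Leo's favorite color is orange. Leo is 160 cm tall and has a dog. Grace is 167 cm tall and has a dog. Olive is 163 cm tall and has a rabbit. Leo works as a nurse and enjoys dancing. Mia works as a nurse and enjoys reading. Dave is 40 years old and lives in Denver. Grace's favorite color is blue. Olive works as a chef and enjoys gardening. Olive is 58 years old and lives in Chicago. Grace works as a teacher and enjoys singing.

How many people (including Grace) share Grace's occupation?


Grace is a teacher. Count = 1

1


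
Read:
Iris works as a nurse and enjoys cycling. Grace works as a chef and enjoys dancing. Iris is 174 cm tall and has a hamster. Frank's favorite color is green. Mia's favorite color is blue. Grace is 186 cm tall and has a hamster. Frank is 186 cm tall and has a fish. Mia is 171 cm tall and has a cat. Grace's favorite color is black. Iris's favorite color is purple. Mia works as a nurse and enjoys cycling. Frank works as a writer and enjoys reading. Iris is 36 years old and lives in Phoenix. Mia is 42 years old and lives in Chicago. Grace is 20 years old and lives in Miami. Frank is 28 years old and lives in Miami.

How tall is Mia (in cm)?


Mia is 171 cm tall

171


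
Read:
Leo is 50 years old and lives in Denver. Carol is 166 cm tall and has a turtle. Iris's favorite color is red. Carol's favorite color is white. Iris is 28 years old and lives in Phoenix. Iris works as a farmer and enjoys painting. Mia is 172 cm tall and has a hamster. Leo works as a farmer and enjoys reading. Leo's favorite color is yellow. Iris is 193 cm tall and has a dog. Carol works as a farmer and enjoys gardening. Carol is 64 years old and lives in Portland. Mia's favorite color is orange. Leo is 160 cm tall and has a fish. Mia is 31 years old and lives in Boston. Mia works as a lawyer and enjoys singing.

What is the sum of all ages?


50+31+64+28 = 173

173


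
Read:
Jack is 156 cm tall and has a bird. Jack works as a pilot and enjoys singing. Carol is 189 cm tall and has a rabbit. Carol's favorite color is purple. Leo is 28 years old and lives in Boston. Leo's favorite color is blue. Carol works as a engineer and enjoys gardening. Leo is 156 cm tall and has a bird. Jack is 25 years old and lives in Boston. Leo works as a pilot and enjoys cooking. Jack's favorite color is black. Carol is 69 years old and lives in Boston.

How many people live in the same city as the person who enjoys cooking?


Person with hobby cooking is Leo, city Boston. Count = 3

3


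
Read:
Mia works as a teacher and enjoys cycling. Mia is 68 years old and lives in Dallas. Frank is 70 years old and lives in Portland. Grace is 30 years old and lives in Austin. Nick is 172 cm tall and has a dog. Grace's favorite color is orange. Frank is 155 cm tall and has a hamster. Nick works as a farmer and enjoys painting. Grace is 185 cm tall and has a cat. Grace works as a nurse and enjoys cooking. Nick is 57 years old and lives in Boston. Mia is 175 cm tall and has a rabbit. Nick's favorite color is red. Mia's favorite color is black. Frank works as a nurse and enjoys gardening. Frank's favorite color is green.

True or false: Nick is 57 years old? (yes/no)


Nick is actually 57. yes

yes


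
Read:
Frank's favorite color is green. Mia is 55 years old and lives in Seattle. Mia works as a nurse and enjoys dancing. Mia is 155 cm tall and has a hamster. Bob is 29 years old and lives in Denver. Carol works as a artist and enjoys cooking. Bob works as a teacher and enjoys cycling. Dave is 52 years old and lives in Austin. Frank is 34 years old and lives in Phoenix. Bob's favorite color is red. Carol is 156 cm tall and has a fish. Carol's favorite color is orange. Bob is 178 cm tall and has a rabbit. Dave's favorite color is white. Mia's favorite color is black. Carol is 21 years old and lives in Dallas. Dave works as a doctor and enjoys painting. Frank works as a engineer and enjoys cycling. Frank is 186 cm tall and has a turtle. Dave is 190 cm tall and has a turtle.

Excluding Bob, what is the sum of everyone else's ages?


Sum (excluding Bob): 162

162


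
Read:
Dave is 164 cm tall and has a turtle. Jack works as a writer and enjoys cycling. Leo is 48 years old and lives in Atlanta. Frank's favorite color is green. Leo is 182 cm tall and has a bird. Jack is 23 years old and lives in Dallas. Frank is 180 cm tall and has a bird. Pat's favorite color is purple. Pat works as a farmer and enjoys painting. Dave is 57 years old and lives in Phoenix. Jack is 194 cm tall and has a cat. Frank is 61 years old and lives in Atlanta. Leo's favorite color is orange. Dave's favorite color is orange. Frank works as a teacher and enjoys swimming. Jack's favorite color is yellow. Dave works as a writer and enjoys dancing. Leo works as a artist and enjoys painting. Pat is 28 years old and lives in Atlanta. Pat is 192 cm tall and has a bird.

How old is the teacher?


The teacher is Frank, age 61

61


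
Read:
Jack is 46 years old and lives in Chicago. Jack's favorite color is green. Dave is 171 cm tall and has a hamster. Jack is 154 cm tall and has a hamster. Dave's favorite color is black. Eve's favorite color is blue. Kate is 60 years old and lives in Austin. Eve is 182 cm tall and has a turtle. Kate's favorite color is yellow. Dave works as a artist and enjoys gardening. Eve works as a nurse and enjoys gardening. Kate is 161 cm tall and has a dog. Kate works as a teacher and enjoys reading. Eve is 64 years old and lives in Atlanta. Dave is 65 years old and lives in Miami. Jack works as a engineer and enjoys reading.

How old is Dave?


Dave is 65 years old

65


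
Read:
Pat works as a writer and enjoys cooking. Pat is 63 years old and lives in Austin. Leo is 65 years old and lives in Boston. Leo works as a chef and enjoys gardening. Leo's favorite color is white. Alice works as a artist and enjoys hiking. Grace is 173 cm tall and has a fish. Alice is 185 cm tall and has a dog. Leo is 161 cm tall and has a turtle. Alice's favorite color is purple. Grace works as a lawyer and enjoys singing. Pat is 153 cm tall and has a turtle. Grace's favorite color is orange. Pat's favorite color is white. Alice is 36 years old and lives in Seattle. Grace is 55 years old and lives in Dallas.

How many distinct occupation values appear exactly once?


Unique occupation values: 4

4


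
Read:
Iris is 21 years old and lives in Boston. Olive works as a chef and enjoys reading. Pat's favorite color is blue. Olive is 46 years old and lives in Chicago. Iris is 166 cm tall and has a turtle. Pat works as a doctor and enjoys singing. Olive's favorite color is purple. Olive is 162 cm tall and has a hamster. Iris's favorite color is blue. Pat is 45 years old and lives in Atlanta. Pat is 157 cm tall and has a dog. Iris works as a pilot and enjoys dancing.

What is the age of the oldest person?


Oldest: Olive at 46

46


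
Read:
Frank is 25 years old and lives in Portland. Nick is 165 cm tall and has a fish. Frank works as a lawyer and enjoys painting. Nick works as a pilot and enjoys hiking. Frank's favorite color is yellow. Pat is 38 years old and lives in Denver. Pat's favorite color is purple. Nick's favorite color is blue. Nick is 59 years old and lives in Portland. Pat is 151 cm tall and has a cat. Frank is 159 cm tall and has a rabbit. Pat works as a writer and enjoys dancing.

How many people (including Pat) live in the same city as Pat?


Pat lives in Denver. Count = 1

1


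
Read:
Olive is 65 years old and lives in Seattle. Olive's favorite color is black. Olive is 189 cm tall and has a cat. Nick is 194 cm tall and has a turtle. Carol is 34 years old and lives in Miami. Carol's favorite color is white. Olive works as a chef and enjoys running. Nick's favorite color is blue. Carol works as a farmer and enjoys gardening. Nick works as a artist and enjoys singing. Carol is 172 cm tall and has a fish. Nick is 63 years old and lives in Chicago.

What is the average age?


Sum=162, n=3, avg=54

54


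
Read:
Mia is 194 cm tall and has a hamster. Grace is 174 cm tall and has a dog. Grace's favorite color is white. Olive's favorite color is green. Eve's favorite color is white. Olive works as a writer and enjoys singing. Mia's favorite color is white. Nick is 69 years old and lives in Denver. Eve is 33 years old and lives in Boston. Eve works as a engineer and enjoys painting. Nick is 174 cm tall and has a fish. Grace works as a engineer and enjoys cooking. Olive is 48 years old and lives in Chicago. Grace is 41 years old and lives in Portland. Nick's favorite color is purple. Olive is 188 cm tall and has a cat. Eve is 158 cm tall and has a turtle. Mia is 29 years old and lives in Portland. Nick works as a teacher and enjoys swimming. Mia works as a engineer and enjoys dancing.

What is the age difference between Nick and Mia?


|69 - 29| = 40

40


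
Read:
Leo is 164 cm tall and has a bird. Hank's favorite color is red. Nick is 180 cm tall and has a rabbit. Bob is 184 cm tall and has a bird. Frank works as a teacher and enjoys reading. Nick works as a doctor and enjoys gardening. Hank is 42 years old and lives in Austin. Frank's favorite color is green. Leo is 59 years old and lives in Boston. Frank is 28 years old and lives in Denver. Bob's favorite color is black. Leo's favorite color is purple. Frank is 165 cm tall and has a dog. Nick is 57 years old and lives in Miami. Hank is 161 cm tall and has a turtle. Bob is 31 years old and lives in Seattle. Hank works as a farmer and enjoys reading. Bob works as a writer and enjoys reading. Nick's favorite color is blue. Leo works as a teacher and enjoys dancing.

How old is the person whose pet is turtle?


Person with pet=turtle is Hank, age 42

42


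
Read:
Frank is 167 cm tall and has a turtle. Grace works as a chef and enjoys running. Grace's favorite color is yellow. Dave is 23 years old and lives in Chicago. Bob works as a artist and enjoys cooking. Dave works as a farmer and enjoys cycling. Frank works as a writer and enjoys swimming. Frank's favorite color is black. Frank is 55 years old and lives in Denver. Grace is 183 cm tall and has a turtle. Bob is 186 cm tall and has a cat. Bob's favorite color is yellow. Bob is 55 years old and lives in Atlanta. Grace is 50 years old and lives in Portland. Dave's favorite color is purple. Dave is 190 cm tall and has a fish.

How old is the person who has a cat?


Person with cat is Bob, age 55

55


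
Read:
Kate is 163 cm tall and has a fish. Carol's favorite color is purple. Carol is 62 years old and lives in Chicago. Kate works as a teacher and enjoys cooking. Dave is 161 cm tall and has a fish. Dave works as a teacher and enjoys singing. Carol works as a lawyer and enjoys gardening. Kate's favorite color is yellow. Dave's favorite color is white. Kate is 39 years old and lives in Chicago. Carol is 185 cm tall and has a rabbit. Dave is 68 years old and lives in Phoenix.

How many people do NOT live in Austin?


Not in Austin: 3

3
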